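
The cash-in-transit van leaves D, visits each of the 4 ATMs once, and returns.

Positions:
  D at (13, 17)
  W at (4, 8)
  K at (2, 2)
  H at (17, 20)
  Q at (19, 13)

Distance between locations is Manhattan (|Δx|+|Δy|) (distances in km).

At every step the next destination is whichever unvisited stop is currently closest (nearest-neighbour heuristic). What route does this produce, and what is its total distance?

At D the remaining stops are H 7, Q 10, W 18, K 26; go to H.
At H the remaining stops are Q 9, W 25, K 33; go to Q.
At Q the remaining stops are W 20, K 28; go to W.
At W the remaining stops are K 8; go to K.
Return K→D: 26.
Total = 7 + 9 + 20 + 8 + 26 = 70.

Total distance 70 km via the nearest-neighbour route D → H → Q → W → K → D.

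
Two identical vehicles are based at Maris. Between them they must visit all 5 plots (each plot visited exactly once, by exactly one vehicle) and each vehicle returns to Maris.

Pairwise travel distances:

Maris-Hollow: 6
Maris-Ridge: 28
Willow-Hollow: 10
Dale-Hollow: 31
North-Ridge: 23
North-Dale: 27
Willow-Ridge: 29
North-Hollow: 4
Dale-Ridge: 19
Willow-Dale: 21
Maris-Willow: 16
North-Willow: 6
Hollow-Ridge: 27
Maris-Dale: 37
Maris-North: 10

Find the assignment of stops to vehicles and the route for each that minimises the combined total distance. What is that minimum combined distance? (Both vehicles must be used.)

Minimum combined distance: 96.

There are 2^4 − 1 = 15 ways to divide the 5 stops into two non-empty groups. For each, the best each vehicle can do is its own shortest tour through its group:
  {North} + {Willow, Dale, Hollow, Ridge}: 20 + 84 = 104
  {Willow} + {North, Dale, Hollow, Ridge}: 32 + 84 = 116
  {North, Willow} + {Dale, Hollow, Ridge}: 32 + 84 = 116
  {Dale} + {North, Willow, Hollow, Ridge}: 74 + 73 = 147
  {North, Dale} + {Willow, Hollow, Ridge}: 74 + 73 = 147
  {Willow, Dale} + {North, Hollow, Ridge}: 74 + 61 = 135
  … (15 splits in total)
  {Hollow} + {North, Willow, Dale, Ridge}: 12 + 84 = 96  ← best
Best: vehicle 1 Maris → Hollow → Maris = 12; vehicle 2 Maris → North → Willow → Dale → Ridge → Maris = 84; combined 96.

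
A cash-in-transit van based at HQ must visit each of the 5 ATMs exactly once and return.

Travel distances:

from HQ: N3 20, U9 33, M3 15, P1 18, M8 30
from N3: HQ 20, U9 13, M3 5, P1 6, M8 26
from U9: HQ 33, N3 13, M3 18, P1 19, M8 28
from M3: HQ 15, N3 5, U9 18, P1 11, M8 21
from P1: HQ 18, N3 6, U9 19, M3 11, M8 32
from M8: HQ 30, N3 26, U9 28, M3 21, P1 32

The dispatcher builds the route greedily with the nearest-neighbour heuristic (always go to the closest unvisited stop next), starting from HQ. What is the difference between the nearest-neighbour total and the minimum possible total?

The nearest-neighbour route is 2 longer than optimal.

From HQ: M3=15, P1=18, N3=20, M8=30, U9=33 → choose M3 (15).
From M3: N3=5, P1=11, U9=18, M8=21 → choose N3 (5).
From N3: P1=6, U9=13, M8=26 → choose P1 (6).
From P1: U9=19, M8=32 → choose U9 (19).
From U9: M8=28 → choose M8 (28).
NN route HQ → M3 → N3 → P1 → U9 → M8 → HQ costs 103.
Optimal: HQ → M3 → M8 → U9 → N3 → P1 → HQ costs 101 (by enumerating all 60 distinct tours).
Excess = 103 − 101 = 2.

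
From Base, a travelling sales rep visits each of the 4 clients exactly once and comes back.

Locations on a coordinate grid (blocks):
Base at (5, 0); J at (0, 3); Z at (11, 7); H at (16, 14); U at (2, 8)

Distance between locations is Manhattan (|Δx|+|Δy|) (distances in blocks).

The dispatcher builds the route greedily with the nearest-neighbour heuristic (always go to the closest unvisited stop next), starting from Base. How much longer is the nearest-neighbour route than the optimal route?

Excess over optimum: 2 blocks.

From Base: J=8, U=11, Z=13, H=25 → choose J (8).
From J: U=7, Z=15, H=27 → choose U (7).
From U: Z=10, H=20 → choose Z (10).
From Z: H=12 → choose H (12).
NN route Base → J → U → Z → H → Base costs 62.
Optimal: Base → J → U → H → Z → Base costs 60 (by enumerating all 12 distinct tours).
Excess = 62 − 60 = 2.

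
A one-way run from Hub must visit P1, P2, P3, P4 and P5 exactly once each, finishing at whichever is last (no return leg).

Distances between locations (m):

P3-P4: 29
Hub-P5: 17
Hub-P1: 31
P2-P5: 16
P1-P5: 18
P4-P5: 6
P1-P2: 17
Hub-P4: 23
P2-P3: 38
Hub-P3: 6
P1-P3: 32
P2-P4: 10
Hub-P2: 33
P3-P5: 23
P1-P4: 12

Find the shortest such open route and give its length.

62 m — the minimum one-way total.

There are 5! = 120 possible orderings.
Hub - P1 - P2 - P3 - P4 - P5: 31+17+38+29+6 = 121
Hub - P1 - P2 - P3 - P5 - P4: 31+17+38+23+6 = 115
Hub - P1 - P2 - P4 - P3 - P5: 31+17+10+29+23 = 110
Hub - P1 - P2 - P4 - P5 - P3: 31+17+10+6+23 = 87
Hub - P1 - P2 - P5 - P3 - P4: 31+17+16+23+29 = 116
Hub - P1 - P2 - P5 - P4 - P3: 31+17+16+6+29 = 99
Hub - P1 - P3 - P2 - P4 - P5: 31+32+38+10+6 = 117
Hub - P1 - P3 - P2 - P5 - P4: 31+32+38+16+6 = 123
Hub - P1 - P3 - P4 - P2 - P5: 31+32+29+10+16 = 118
Hub - P1 - P3 - P4 - P5 - P2: 31+32+29+6+16 = 114
Hub - P1 - P3 - P5 - P2 - P4: 31+32+23+16+10 = 112
Hub - P1 - P3 - P5 - P4 - P2: 31+32+23+6+10 = 102
Hub - P1 - P4 - P2 - P3 - P5: 31+12+10+38+23 = 114
Hub - P1 - P4 - P2 - P5 - P3: 31+12+10+16+23 = 92
… (106 more)
Hub - P3 - P5 - P4 - P2 - P1: 6+23+6+10+17 = 62  ← best
The minimum is 62.
One shortest path: Hub → P3 → P5 → P4 → P2 → P1.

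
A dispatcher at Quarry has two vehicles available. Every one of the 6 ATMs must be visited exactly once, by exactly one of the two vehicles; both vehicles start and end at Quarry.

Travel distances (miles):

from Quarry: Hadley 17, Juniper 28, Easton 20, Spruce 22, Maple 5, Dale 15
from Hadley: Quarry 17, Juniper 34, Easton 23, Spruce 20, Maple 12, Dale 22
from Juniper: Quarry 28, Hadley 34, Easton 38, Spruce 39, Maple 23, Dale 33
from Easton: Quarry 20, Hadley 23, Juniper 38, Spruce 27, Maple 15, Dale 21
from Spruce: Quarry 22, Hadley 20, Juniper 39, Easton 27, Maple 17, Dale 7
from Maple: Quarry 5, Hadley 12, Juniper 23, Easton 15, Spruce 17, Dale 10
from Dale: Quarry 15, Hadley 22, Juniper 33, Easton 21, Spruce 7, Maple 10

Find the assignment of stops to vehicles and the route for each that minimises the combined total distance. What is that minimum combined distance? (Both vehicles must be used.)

Minimum combined distance: 140 miles.

Try each way of splitting the stops between the two vehicles (each non-empty) and, for each split, find the best tour for each vehicle:
  {Hadley} + {Juniper, Easton, Spruce, Maple, Dale}: 34 + 115 = 149
  {Juniper} + {Hadley, Easton, Spruce, Maple, Dale}: 56 + 85 = 141
  {Hadley, Juniper} + {Easton, Spruce, Maple, Dale}: 79 + 69 = 148
  {Easton} + {Hadley, Juniper, Spruce, Maple, Dale}: 40 + 104 = 144
  {Hadley, Easton} + {Juniper, Spruce, Maple, Dale}: 60 + 89 = 149
  {Juniper, Easton} + {Hadley, Spruce, Maple, Dale}: 86 + 59 = 145
  … (31 splits in total)
  {Maple} + {Hadley, Juniper, Easton, Spruce, Dale}: 10 + 130 = 140  ← best
Best: vehicle 1 Quarry → Maple → Quarry = 10; vehicle 2 Quarry → Juniper → Hadley → Spruce → Dale → Easton → Quarry = 130; combined 140.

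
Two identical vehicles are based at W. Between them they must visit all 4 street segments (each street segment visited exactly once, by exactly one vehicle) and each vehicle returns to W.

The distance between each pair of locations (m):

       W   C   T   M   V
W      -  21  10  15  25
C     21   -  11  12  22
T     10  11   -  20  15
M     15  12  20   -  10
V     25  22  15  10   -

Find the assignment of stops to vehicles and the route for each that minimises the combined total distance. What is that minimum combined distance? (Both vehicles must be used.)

There are 2^3 − 1 = 7 ways to divide the 4 stops into two non-empty groups. For each, the best each vehicle can do is its own shortest tour through its group:
  {C} + {T, M, V}: 42 + 50 = 92
  {T} + {C, M, V}: 20 + 68 = 88
  {C, T} + {M, V}: 42 + 50 = 92
  {M} + {C, T, V}: 30 + 68 = 98
  {C, M} + {T, V}: 48 + 50 = 98
  {T, M} + {C, V}: 45 + 68 = 113
  … (7 splits in total)
Best: vehicle 1 W → T → W = 20; vehicle 2 W → C → M → V → W = 68; combined 88.

Minimum combined distance: 88 m.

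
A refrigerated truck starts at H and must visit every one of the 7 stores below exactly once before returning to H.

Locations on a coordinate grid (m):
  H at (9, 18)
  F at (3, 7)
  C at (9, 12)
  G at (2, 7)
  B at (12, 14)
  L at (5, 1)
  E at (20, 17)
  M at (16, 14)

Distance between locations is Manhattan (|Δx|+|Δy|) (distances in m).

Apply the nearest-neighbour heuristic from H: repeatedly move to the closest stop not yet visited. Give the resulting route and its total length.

Nearest-neighbour total = 80 m; route H → C → B → M → E → F → G → L → H.

From H: distances to unvisited — C=6, B=7, M=11, E=12, F=17, G=18, L=21. Nearest is C (6).
From C: distances to unvisited — B=5, M=9, F=11, G=12, L=15, E=16. Nearest is B (5).
From B: distances to unvisited — M=4, E=11, F=16, G=17, L=20. Nearest is M (4).
From M: distances to unvisited — E=7, F=20, G=21, L=24. Nearest is E (7).
From E: distances to unvisited — F=27, G=28, L=31. Nearest is F (27).
From F: distances to unvisited — G=1, L=8. Nearest is G (1).
From G: distances to unvisited — L=9. Nearest is L (9).
Return L→H: 21.
Total = 6 + 5 + 4 + 7 + 27 + 1 + 9 + 21 = 80.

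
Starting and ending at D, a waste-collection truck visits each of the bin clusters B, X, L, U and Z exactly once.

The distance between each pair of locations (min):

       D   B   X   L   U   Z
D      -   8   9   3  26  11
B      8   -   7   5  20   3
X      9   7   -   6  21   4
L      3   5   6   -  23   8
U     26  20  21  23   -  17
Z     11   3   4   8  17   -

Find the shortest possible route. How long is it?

There are 60 distinct closed tours to check (reversals are equivalent).
D→B→X→L→U→Z→D: 8+7+6+23+17+11 = 72
D→B→X→L→Z→U→D: 8+7+6+8+17+26 = 72
D→B→X→U→L→Z→D: 8+7+21+23+8+11 = 78
D→B→X→U→Z→L→D: 8+7+21+17+8+3 = 64
D→B→X→Z→L→U→D: 8+7+4+8+23+26 = 76
D→B→X→Z→U→L→D: 8+7+4+17+23+3 = 62
D→B→L→X→U→Z→D: 8+5+6+21+17+11 = 68
D→B→L→X→Z→U→D: 8+5+6+4+17+26 = 66
D→B→L→U→X→Z→D: 8+5+23+21+4+11 = 72
D→B→L→U→Z→X→D: 8+5+23+17+4+9 = 66
D→B→L→Z→X→U→D: 8+5+8+4+21+26 = 72
D→B→L→Z→U→X→D: 8+5+8+17+21+9 = 68
D→B→U→X→L→Z→D: 8+20+21+6+8+11 = 74
D→B→U→X→Z→L→D: 8+20+21+4+8+3 = 64
… (46 more)
D→B→U→Z→X→L→D: 8+20+17+4+6+3 = 58  ← best
The minimum is 58.
One optimal route: D → B → U → Z → X → L → D (or its reverse).

Minimum total distance: 58 min.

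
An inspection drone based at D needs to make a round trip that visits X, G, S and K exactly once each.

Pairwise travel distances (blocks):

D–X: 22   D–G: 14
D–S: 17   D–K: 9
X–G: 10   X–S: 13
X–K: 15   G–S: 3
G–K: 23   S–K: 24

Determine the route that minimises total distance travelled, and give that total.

With 4 stops there are 4!/2 = 12 distinct round trips (a route and its reverse cost the same).
D-X-G-S-K-D: 22+10+3+24+9 = 68
D-X-G-K-S-D: 22+10+23+24+17 = 96
D-X-S-G-K-D: 22+13+3+23+9 = 70
D-X-S-K-G-D: 22+13+24+23+14 = 96
D-X-K-G-S-D: 22+15+23+3+17 = 80
D-X-K-S-G-D: 22+15+24+3+14 = 78
D-G-X-S-K-D: 14+10+13+24+9 = 70
D-G-X-K-S-D: 14+10+15+24+17 = 80
D-G-S-X-K-D: 14+3+13+15+9 = 54
D-G-K-X-S-D: 14+23+15+13+17 = 82
D-S-X-G-K-D: 17+13+10+23+9 = 72
D-S-G-X-K-D: 17+3+10+15+9 = 54
The minimum is 54.
One optimal route: D → G → S → X → K → D (or its reverse).

Shortest round trip = 54 blocks.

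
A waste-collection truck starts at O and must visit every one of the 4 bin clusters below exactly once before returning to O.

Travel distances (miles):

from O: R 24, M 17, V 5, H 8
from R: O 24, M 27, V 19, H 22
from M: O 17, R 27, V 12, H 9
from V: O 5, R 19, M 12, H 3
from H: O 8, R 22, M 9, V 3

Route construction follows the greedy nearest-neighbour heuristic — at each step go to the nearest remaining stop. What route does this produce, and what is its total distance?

O → [V:5 / H:8 / M:17 / R:24] → V (5)
V → [H:3 / M:12 / R:19] → H (3)
H → [M:9 / R:22] → M (9)
M → [R:27] → R (27)
Return R→O: 24.
Total = 5 + 3 + 9 + 27 + 24 = 68.

Nearest-neighbour total = 68 miles; route O → V → H → M → R → O.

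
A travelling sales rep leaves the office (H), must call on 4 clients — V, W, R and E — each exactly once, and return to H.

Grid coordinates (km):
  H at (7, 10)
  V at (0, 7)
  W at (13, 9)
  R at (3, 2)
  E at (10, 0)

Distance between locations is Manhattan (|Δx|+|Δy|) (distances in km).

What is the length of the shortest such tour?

There are 12 distinct closed tours to check (reversals are equivalent).
H→V→W→R→E→H: 10+15+17+9+13 = 64
H→V→W→E→R→H: 10+15+12+9+12 = 58
H→V→R→W→E→H: 10+8+17+12+13 = 60
H→V→R→E→W→H: 10+8+9+12+7 = 46
H→V→E→W→R→H: 10+17+12+17+12 = 68
H→V→E→R→W→H: 10+17+9+17+7 = 60
H→W→V→R→E→H: 7+15+8+9+13 = 52
H→W→V→E→R→H: 7+15+17+9+12 = 60
H→W→R→V→E→H: 7+17+8+17+13 = 62
H→W→E→V→R→H: 7+12+17+8+12 = 56
H→R→V→W→E→H: 12+8+15+12+13 = 60
H→R→W→V→E→H: 12+17+15+17+13 = 74
The minimum is 46.
One optimal route: H → V → R → E → W → H (or its reverse).

46 km — the shortest possible round trip.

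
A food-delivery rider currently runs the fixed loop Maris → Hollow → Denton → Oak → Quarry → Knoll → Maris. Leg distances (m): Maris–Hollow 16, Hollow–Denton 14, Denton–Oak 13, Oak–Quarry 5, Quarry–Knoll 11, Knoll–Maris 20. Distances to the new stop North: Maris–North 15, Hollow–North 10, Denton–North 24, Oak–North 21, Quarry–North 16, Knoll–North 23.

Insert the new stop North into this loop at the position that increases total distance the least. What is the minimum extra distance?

Adding 9 m by placing North on the Maris–Hollow leg.

Insertion cost between consecutive stops i–j is d(i,North) + d(North,j) − d(i,j):
  between Maris and Hollow: 15 + 10 − 16 = 9
  between Hollow and Denton: 10 + 24 − 14 = 20
  between Denton and Oak: 24 + 21 − 13 = 32
  between Oak and Quarry: 21 + 16 − 5 = 32
  between Quarry and Knoll: 16 + 23 − 11 = 28
  between Knoll and Maris: 23 + 15 − 20 = 18
Cheapest insertion is between Maris and Hollow, adding 9.
New total = 79 + 9 = 88.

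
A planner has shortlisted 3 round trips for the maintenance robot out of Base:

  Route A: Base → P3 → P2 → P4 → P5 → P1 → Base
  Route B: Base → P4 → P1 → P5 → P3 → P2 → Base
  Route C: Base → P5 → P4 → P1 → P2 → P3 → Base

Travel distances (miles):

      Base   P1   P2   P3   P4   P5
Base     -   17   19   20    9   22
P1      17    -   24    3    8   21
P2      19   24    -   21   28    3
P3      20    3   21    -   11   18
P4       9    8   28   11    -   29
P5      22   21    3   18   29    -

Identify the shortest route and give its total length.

Route A: 20 + 21 + 28 + 29 + 21 + 17 = 136
Route B: 9 + 8 + 21 + 18 + 21 + 19 = 96
Route C: 22 + 29 + 8 + 24 + 21 + 20 = 124

96 miles — Route B is the shortest.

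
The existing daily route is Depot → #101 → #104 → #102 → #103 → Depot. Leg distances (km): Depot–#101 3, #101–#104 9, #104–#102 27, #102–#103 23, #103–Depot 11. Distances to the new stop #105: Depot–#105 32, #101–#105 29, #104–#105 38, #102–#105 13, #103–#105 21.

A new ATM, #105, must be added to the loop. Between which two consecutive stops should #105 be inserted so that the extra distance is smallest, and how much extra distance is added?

Minimum extra distance: 11 km, inserting #105 between #102 and #103.

Insertion cost between consecutive stops i–j is d(i,#105) + d(#105,j) − d(i,j):
  between Depot and #101: 32 + 29 − 3 = 58
  between #101 and #104: 29 + 38 − 9 = 58
  between #104 and #102: 38 + 13 − 27 = 24
  between #102 and #103: 13 + 21 − 23 = 11
  between #103 and Depot: 21 + 32 − 11 = 42
Cheapest insertion is between #102 and #103, adding 11.
New total = 73 + 11 = 84.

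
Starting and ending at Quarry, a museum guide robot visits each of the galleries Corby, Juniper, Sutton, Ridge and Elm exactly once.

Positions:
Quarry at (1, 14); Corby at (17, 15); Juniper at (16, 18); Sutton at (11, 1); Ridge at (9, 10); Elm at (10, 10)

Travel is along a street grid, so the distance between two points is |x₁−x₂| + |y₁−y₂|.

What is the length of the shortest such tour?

Quarry→Corby→Juniper→Sutton→Ridge→Elm→Quarry: 17+4+22+11+1+13 = 68
Quarry→Corby→Juniper→Sutton→Elm→Ridge→Quarry: 17+4+22+10+1+12 = 66
Quarry→Corby→Juniper→Ridge→Sutton→Elm→Quarry: 17+4+15+11+10+13 = 70
Quarry→Corby→Juniper→Ridge→Elm→Sutton→Quarry: 17+4+15+1+10+23 = 70
Quarry→Corby→Juniper→Elm→Sutton→Ridge→Quarry: 17+4+14+10+11+12 = 68
Quarry→Corby→Juniper→Elm→Ridge→Sutton→Quarry: 17+4+14+1+11+23 = 70
Quarry→Corby→Sutton→Juniper→Ridge→Elm→Quarry: 17+20+22+15+1+13 = 88
Quarry→Corby→Sutton→Juniper→Elm→Ridge→Quarry: 17+20+22+14+1+12 = 86
Quarry→Corby→Sutton→Ridge→Juniper→Elm→Quarry: 17+20+11+15+14+13 = 90
Quarry→Corby→Sutton→Ridge→Elm→Juniper→Quarry: 17+20+11+1+14+19 = 82
Quarry→Corby→Sutton→Elm→Juniper→Ridge→Quarry: 17+20+10+14+15+12 = 88
Quarry→Corby→Sutton→Elm→Ridge→Juniper→Quarry: 17+20+10+1+15+19 = 82
Quarry→Corby→Ridge→Juniper→Sutton→Elm→Quarry: 17+13+15+22+10+13 = 90
Quarry→Corby→Ridge→Juniper→Elm→Sutton→Quarry: 17+13+15+14+10+23 = 92
… (46 more)
The minimum is 66.
One optimal route: Quarry → Corby → Juniper → Sutton → Elm → Ridge → Quarry (or its reverse).

66 — the shortest possible round trip.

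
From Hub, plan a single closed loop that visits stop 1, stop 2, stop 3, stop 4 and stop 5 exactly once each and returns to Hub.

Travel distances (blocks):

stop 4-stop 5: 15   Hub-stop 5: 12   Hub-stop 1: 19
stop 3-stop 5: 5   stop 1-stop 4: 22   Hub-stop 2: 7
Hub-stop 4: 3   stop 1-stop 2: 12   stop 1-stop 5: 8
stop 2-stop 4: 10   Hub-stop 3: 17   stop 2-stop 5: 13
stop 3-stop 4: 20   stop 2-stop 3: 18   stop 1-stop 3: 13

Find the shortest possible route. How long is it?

There are 60 distinct closed tours to check (reversals are equivalent).
Hub - stop 1 - stop 2 - stop 3 - stop 4 - stop 5 - Hub: 19+12+18+20+15+12 = 96
Hub - stop 1 - stop 2 - stop 3 - stop 5 - stop 4 - Hub: 19+12+18+5+15+3 = 72
Hub - stop 1 - stop 2 - stop 4 - stop 3 - stop 5 - Hub: 19+12+10+20+5+12 = 78
Hub - stop 1 - stop 2 - stop 4 - stop 5 - stop 3 - Hub: 19+12+10+15+5+17 = 78
Hub - stop 1 - stop 2 - stop 5 - stop 3 - stop 4 - Hub: 19+12+13+5+20+3 = 72
Hub - stop 1 - stop 2 - stop 5 - stop 4 - stop 3 - Hub: 19+12+13+15+20+17 = 96
Hub - stop 1 - stop 3 - stop 2 - stop 4 - stop 5 - Hub: 19+13+18+10+15+12 = 87
Hub - stop 1 - stop 3 - stop 2 - stop 5 - stop 4 - Hub: 19+13+18+13+15+3 = 81
Hub - stop 1 - stop 3 - stop 4 - stop 2 - stop 5 - Hub: 19+13+20+10+13+12 = 87
Hub - stop 1 - stop 3 - stop 4 - stop 5 - stop 2 - Hub: 19+13+20+15+13+7 = 87
Hub - stop 1 - stop 3 - stop 5 - stop 2 - stop 4 - Hub: 19+13+5+13+10+3 = 63
Hub - stop 1 - stop 3 - stop 5 - stop 4 - stop 2 - Hub: 19+13+5+15+10+7 = 69
Hub - stop 1 - stop 4 - stop 2 - stop 3 - stop 5 - Hub: 19+22+10+18+5+12 = 86
Hub - stop 1 - stop 4 - stop 2 - stop 5 - stop 3 - Hub: 19+22+10+13+5+17 = 86
… (46 more)
Hub - stop 2 - stop 1 - stop 3 - stop 5 - stop 4 - Hub: 7+12+13+5+15+3 = 55  ← best
The minimum is 55.
One optimal route: Hub → stop 2 → stop 1 → stop 3 → stop 5 → stop 4 → Hub (or its reverse).

Minimum total distance: 55 blocks.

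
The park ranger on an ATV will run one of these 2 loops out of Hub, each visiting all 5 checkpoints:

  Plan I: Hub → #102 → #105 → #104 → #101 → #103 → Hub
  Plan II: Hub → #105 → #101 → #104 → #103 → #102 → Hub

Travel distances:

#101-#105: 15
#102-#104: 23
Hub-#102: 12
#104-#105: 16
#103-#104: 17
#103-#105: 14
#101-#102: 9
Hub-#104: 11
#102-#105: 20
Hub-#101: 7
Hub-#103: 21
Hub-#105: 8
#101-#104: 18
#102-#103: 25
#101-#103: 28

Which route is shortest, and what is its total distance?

95 — Plan II is the shortest.

Plan I: 12 + 20 + 16 + 18 + 28 + 21 = 115
Plan II: 8 + 15 + 18 + 17 + 25 + 12 = 95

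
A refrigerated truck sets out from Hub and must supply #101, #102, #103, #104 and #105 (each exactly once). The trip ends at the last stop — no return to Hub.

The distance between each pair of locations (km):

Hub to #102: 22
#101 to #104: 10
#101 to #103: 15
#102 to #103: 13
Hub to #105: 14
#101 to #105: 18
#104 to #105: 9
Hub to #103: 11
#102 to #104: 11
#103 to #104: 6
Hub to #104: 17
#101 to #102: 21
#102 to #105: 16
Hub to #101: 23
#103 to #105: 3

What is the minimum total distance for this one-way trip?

There are 5! = 120 possible orderings.
Hub - #101 - #102 - #103 - #104 - #105: 23+21+13+6+9 = 72
Hub - #101 - #102 - #103 - #105 - #104: 23+21+13+3+9 = 69
Hub - #101 - #102 - #104 - #103 - #105: 23+21+11+6+3 = 64
Hub - #101 - #102 - #104 - #105 - #103: 23+21+11+9+3 = 67
Hub - #101 - #102 - #105 - #103 - #104: 23+21+16+3+6 = 69
Hub - #101 - #102 - #105 - #104 - #103: 23+21+16+9+6 = 75
Hub - #101 - #103 - #102 - #104 - #105: 23+15+13+11+9 = 71
Hub - #101 - #103 - #102 - #105 - #104: 23+15+13+16+9 = 76
Hub - #101 - #103 - #104 - #102 - #105: 23+15+6+11+16 = 71
Hub - #101 - #103 - #104 - #105 - #102: 23+15+6+9+16 = 69
Hub - #101 - #103 - #105 - #102 - #104: 23+15+3+16+11 = 68
Hub - #101 - #103 - #105 - #104 - #102: 23+15+3+9+11 = 61
Hub - #101 - #104 - #102 - #103 - #105: 23+10+11+13+3 = 60
Hub - #101 - #104 - #102 - #105 - #103: 23+10+11+16+3 = 63
… (106 more)
Hub - #103 - #105 - #102 - #104 - #101: 11+3+16+11+10 = 51  ← best
The minimum is 51.
One shortest path: Hub → #103 → #105 → #102 → #104 → #101.

Shortest open route: 51 km.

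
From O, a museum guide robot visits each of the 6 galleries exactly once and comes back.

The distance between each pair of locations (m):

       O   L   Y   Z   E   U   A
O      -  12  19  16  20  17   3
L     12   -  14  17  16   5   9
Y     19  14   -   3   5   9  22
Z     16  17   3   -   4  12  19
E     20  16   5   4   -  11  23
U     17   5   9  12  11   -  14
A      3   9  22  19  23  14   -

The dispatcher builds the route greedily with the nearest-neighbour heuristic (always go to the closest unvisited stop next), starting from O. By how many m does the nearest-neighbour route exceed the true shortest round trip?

From O: A=3, L=12, Z=16, U=17, Y=19, E=20 → choose A (3).
From A: L=9, U=14, Z=19, Y=22, E=23 → choose L (9).
From L: U=5, Y=14, E=16, Z=17 → choose U (5).
From U: Y=9, E=11, Z=12 → choose Y (9).
From Y: Z=3, E=5 → choose Z (3).
From Z: E=4 → choose E (4).
NN route O → A → L → U → Y → Z → E → O costs 53.
Optimal: O → Z → E → Y → U → L → A → O costs 51 (by enumerating all 360 distinct tours).
Excess = 53 − 51 = 2.

The nearest-neighbour route is 2 m longer than optimal.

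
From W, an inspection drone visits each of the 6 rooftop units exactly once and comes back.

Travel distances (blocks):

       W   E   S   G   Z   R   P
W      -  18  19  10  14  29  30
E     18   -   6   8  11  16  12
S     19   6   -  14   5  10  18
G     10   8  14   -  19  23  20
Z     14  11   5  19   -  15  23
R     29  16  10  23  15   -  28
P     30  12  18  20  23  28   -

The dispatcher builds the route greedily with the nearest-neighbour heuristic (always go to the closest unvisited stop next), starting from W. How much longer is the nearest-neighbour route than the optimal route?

The nearest-neighbour route is 15 blocks longer than optimal.

From W: G=10, Z=14, E=18, S=19, R=29, P=30 → choose G (10).
From G: E=8, S=14, Z=19, P=20, R=23 → choose E (8).
From E: S=6, Z=11, P=12, R=16 → choose S (6).
From S: Z=5, R=10, P=18 → choose Z (5).
From Z: R=15, P=23 → choose R (15).
From R: P=28 → choose P (28).
NN route W → G → E → S → Z → R → P → W costs 102.
Optimal: W → G → E → P → S → R → Z → W costs 87 (by enumerating all 360 distinct tours).
Excess = 102 − 87 = 15.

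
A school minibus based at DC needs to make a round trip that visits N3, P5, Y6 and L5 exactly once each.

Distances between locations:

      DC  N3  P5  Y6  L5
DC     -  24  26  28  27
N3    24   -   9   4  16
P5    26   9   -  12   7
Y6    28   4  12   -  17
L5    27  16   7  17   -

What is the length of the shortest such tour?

DC-N3-P5-Y6-L5-DC: 24+9+12+17+27 = 89
DC-N3-P5-L5-Y6-DC: 24+9+7+17+28 = 85
DC-N3-Y6-P5-L5-DC: 24+4+12+7+27 = 74
DC-N3-Y6-L5-P5-DC: 24+4+17+7+26 = 78
DC-N3-L5-P5-Y6-DC: 24+16+7+12+28 = 87
DC-N3-L5-Y6-P5-DC: 24+16+17+12+26 = 95
DC-P5-N3-Y6-L5-DC: 26+9+4+17+27 = 83
DC-P5-N3-L5-Y6-DC: 26+9+16+17+28 = 96
DC-P5-Y6-N3-L5-DC: 26+12+4+16+27 = 85
DC-P5-L5-N3-Y6-DC: 26+7+16+4+28 = 81
DC-Y6-N3-P5-L5-DC: 28+4+9+7+27 = 75
DC-Y6-P5-N3-L5-DC: 28+12+9+16+27 = 92
The minimum is 74.
One optimal route: DC → N3 → Y6 → P5 → L5 → DC (or its reverse).

Minimum total distance: 74.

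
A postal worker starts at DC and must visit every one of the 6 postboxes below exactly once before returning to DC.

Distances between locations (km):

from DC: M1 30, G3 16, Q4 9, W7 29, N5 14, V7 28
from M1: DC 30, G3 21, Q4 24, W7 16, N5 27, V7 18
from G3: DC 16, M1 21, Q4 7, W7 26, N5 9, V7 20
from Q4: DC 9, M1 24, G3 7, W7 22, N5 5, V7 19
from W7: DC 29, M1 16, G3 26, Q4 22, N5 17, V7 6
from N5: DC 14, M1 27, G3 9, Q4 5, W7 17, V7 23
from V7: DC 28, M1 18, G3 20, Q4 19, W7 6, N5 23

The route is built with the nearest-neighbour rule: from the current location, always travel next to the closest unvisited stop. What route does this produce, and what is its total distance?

95 km along DC → Q4 → N5 → G3 → V7 → W7 → M1 → DC.

At DC the remaining stops are Q4 9, N5 14, G3 16, V7 28, W7 29, M1 30; go to Q4.
At Q4 the remaining stops are N5 5, G3 7, V7 19, W7 22, M1 24; go to N5.
At N5 the remaining stops are G3 9, W7 17, V7 23, M1 27; go to G3.
At G3 the remaining stops are V7 20, M1 21, W7 26; go to V7.
At V7 the remaining stops are W7 6, M1 18; go to W7.
At W7 the remaining stops are M1 16; go to M1.
Return M1→DC: 30.
Total = 9 + 5 + 9 + 20 + 6 + 16 + 30 = 95.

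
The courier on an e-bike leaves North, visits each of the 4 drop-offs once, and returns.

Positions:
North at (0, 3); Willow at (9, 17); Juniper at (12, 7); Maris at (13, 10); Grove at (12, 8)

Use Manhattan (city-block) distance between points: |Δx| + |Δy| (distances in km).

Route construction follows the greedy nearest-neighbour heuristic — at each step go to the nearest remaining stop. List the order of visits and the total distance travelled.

At North the remaining stops are Juniper 16, Grove 17, Maris 20, Willow 23; go to Juniper.
At Juniper the remaining stops are Grove 1, Maris 4, Willow 13; go to Grove.
At Grove the remaining stops are Maris 3, Willow 12; go to Maris.
At Maris the remaining stops are Willow 11; go to Willow.
Return Willow→North: 23.
Total = 16 + 1 + 3 + 11 + 23 = 54.

Nearest-neighbour total = 54 km; route North → Juniper → Grove → Maris → Willow → North.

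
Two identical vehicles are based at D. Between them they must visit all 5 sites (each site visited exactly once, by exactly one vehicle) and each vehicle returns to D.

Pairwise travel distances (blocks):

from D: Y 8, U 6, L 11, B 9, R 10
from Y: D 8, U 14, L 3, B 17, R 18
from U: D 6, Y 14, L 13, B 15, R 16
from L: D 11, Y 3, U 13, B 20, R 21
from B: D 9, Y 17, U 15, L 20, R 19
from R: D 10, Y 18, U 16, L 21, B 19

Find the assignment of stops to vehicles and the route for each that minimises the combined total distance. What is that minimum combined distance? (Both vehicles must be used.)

68 blocks — the smallest possible combined total.

Check every non-empty split of the stops between the two vehicles; for each half take its own optimal tour:
  {Y} + {U, L, B, R}: 16 + 68 = 84
  {U} + {Y, L, B, R}: 12 + 60 = 72
  {Y, U} + {L, B, R}: 28 + 60 = 88
  {L} + {Y, U, B, R}: 22 + 66 = 88
  {Y, L} + {U, B, R}: 22 + 50 = 72
  {U, L} + {Y, B, R}: 30 + 54 = 84
  … (15 splits in total)
  {Y, U, L} + {B, R}: 30 + 38 = 68  ← best
Best: vehicle 1 D → Y → L → U → D = 30; vehicle 2 D → B → R → D = 38; combined 68.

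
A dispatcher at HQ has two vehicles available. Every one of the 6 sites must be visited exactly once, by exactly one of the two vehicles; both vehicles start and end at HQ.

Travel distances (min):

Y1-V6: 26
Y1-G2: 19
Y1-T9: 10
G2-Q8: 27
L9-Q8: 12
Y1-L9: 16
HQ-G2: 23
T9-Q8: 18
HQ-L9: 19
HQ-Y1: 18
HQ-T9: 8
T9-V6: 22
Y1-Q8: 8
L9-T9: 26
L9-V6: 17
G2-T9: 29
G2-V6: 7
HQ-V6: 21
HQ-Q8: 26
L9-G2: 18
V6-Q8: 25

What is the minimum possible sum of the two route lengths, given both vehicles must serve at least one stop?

There are 2^5 − 1 = 31 ways to divide the 6 stops into two non-empty groups. For each, the best each vehicle can do is its own shortest tour through its group:
  {Y1} + {L9, G2, T9, V6, Q8}: 36 + 84 = 120
  {L9} + {Y1, G2, T9, V6, Q8}: 38 + 81 = 119
  {Y1, L9} + {G2, T9, V6, Q8}: 53 + 81 = 134
  {G2} + {Y1, L9, T9, V6, Q8}: 46 + 76 = 122
  {Y1, G2} + {L9, T9, V6, Q8}: 60 + 76 = 136
  {L9, G2} + {Y1, T9, V6, Q8}: 60 + 72 = 132
  … (31 splits in total)
  {T9} + {Y1, L9, G2, V6, Q8}: 16 + 84 = 100  ← best
Best: vehicle 1 HQ → T9 → HQ = 16; vehicle 2 HQ → Y1 → Q8 → L9 → G2 → V6 → HQ = 84; combined 100.

Minimum combined distance: 100 min.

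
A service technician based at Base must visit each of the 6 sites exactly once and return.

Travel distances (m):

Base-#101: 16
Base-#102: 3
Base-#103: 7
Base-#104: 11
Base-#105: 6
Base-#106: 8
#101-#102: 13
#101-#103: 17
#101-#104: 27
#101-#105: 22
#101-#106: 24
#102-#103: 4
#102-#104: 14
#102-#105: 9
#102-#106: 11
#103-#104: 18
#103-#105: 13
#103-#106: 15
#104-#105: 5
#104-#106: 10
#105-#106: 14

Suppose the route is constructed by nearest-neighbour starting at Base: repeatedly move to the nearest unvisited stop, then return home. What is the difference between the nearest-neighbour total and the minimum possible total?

6 m longer than the optimal tour.

From Base: #102=3, #105=6, #103=7, #106=8, #104=11, #101=16 → choose #102 (3).
From #102: #103=4, #105=9, #106=11, #101=13, #104=14 → choose #103 (4).
From #103: #105=13, #106=15, #101=17, #104=18 → choose #105 (13).
From #105: #104=5, #106=14, #101=22 → choose #104 (5).
From #104: #106=10, #101=27 → choose #106 (10).
From #106: #101=24 → choose #101 (24).
NN route Base → #102 → #103 → #105 → #104 → #106 → #101 → Base costs 75.
Optimal: Base → #101 → #102 → #103 → #105 → #104 → #106 → Base costs 69 (by enumerating all 360 distinct tours).
Excess = 75 − 69 = 6.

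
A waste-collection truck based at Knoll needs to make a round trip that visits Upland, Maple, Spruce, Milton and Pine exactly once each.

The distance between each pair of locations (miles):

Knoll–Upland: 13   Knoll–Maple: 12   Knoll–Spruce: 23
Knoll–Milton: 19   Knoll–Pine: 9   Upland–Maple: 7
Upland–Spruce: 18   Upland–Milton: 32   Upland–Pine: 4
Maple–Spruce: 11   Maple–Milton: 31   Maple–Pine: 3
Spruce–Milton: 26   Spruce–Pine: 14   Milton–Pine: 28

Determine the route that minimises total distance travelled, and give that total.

Minimum total distance: 76 miles.

With 5 stops there are 5!/2 = 60 distinct round trips (a route and its reverse cost the same).
Knoll-Upland-Maple-Spruce-Milton-Pine-Knoll: 13+7+11+26+28+9 = 94
Knoll-Upland-Maple-Spruce-Pine-Milton-Knoll: 13+7+11+14+28+19 = 92
Knoll-Upland-Maple-Milton-Spruce-Pine-Knoll: 13+7+31+26+14+9 = 100
Knoll-Upland-Maple-Milton-Pine-Spruce-Knoll: 13+7+31+28+14+23 = 116
Knoll-Upland-Maple-Pine-Spruce-Milton-Knoll: 13+7+3+14+26+19 = 82
Knoll-Upland-Maple-Pine-Milton-Spruce-Knoll: 13+7+3+28+26+23 = 100
Knoll-Upland-Spruce-Maple-Milton-Pine-Knoll: 13+18+11+31+28+9 = 110
Knoll-Upland-Spruce-Maple-Pine-Milton-Knoll: 13+18+11+3+28+19 = 92
Knoll-Upland-Spruce-Milton-Maple-Pine-Knoll: 13+18+26+31+3+9 = 100
Knoll-Upland-Spruce-Milton-Pine-Maple-Knoll: 13+18+26+28+3+12 = 100
Knoll-Upland-Spruce-Pine-Maple-Milton-Knoll: 13+18+14+3+31+19 = 98
Knoll-Upland-Spruce-Pine-Milton-Maple-Knoll: 13+18+14+28+31+12 = 116
Knoll-Upland-Milton-Maple-Spruce-Pine-Knoll: 13+32+31+11+14+9 = 110
Knoll-Upland-Milton-Maple-Pine-Spruce-Knoll: 13+32+31+3+14+23 = 116
… (46 more)
Knoll-Upland-Pine-Maple-Spruce-Milton-Knoll: 13+4+3+11+26+19 = 76  ← best
The minimum is 76.
One optimal route: Knoll → Upland → Pine → Maple → Spruce → Milton → Knoll (or its reverse).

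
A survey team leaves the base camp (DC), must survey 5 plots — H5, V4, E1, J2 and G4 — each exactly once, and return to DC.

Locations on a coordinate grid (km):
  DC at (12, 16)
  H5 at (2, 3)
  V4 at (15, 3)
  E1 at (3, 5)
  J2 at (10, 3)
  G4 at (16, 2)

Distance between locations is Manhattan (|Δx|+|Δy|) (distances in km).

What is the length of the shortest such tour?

DC→H5→V4→E1→J2→G4→DC: 23+13+14+9+7+18 = 84
DC→H5→V4→E1→G4→J2→DC: 23+13+14+16+7+15 = 88
DC→H5→V4→J2→E1→G4→DC: 23+13+5+9+16+18 = 84
DC→H5→V4→J2→G4→E1→DC: 23+13+5+7+16+20 = 84
DC→H5→V4→G4→E1→J2→DC: 23+13+2+16+9+15 = 78
DC→H5→V4→G4→J2→E1→DC: 23+13+2+7+9+20 = 74
DC→H5→E1→V4→J2→G4→DC: 23+3+14+5+7+18 = 70
DC→H5→E1→V4→G4→J2→DC: 23+3+14+2+7+15 = 64
DC→H5→E1→J2→V4→G4→DC: 23+3+9+5+2+18 = 60
DC→H5→E1→J2→G4→V4→DC: 23+3+9+7+2+16 = 60
DC→H5→E1→G4→V4→J2→DC: 23+3+16+2+5+15 = 64
DC→H5→E1→G4→J2→V4→DC: 23+3+16+7+5+16 = 70
DC→H5→J2→V4→E1→G4→DC: 23+8+5+14+16+18 = 84
DC→H5→J2→V4→G4→E1→DC: 23+8+5+2+16+20 = 74
… (46 more)
DC→V4→G4→J2→H5→E1→DC: 16+2+7+8+3+20 = 56  ← best
The minimum is 56.
One optimal route: DC → V4 → G4 → J2 → H5 → E1 → DC (or its reverse).

Minimum total distance: 56 km.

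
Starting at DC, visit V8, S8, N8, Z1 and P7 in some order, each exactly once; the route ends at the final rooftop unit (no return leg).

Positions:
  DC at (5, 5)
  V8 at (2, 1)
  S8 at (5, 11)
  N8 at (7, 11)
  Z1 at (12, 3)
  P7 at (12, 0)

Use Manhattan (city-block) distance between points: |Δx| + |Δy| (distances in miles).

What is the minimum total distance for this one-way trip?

Shortest open route: 35 miles.

There are 5! = 120 possible orderings.
DC→V8→S8→N8→Z1→P7: 7+13+2+13+3 = 38
DC→V8→S8→N8→P7→Z1: 7+13+2+16+3 = 41
DC→V8→S8→Z1→N8→P7: 7+13+15+13+16 = 64
DC→V8→S8→Z1→P7→N8: 7+13+15+3+16 = 54
DC→V8→S8→P7→N8→Z1: 7+13+18+16+13 = 67
DC→V8→S8→P7→Z1→N8: 7+13+18+3+13 = 54
DC→V8→N8→S8→Z1→P7: 7+15+2+15+3 = 42
DC→V8→N8→S8→P7→Z1: 7+15+2+18+3 = 45
DC→V8→N8→Z1→S8→P7: 7+15+13+15+18 = 68
DC→V8→N8→Z1→P7→S8: 7+15+13+3+18 = 56
DC→V8→N8→P7→S8→Z1: 7+15+16+18+15 = 71
DC→V8→N8→P7→Z1→S8: 7+15+16+3+15 = 56
DC→V8→Z1→S8→N8→P7: 7+12+15+2+16 = 52
DC→V8→Z1→S8→P7→N8: 7+12+15+18+16 = 68
… (106 more)
DC→S8→N8→Z1→P7→V8: 6+2+13+3+11 = 35  ← best
The minimum is 35.
One shortest path: DC → S8 → N8 → Z1 → P7 → V8.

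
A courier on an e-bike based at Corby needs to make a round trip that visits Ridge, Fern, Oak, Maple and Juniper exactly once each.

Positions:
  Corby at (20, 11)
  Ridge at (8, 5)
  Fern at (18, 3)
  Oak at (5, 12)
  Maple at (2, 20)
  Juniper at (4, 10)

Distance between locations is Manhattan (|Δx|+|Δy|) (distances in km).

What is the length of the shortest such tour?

There are 60 distinct closed tours to check (reversals are equivalent).
Corby - Ridge - Fern - Oak - Maple - Juniper - Corby: 18+12+22+11+12+17 = 92
Corby - Ridge - Fern - Oak - Juniper - Maple - Corby: 18+12+22+3+12+27 = 94
Corby - Ridge - Fern - Maple - Oak - Juniper - Corby: 18+12+33+11+3+17 = 94
Corby - Ridge - Fern - Maple - Juniper - Oak - Corby: 18+12+33+12+3+16 = 94
Corby - Ridge - Fern - Juniper - Oak - Maple - Corby: 18+12+21+3+11+27 = 92
Corby - Ridge - Fern - Juniper - Maple - Oak - Corby: 18+12+21+12+11+16 = 90
Corby - Ridge - Oak - Fern - Maple - Juniper - Corby: 18+10+22+33+12+17 = 112
Corby - Ridge - Oak - Fern - Juniper - Maple - Corby: 18+10+22+21+12+27 = 110
Corby - Ridge - Oak - Maple - Fern - Juniper - Corby: 18+10+11+33+21+17 = 110
Corby - Ridge - Oak - Maple - Juniper - Fern - Corby: 18+10+11+12+21+10 = 82
Corby - Ridge - Oak - Juniper - Fern - Maple - Corby: 18+10+3+21+33+27 = 112
Corby - Ridge - Oak - Juniper - Maple - Fern - Corby: 18+10+3+12+33+10 = 86
Corby - Ridge - Maple - Fern - Oak - Juniper - Corby: 18+21+33+22+3+17 = 114
Corby - Ridge - Maple - Fern - Juniper - Oak - Corby: 18+21+33+21+3+16 = 112
… (46 more)
Corby - Fern - Ridge - Juniper - Maple - Oak - Corby: 10+12+9+12+11+16 = 70  ← best
The minimum is 70.
One optimal route: Corby → Fern → Ridge → Juniper → Maple → Oak → Corby (or its reverse).

70 km — the shortest possible round trip.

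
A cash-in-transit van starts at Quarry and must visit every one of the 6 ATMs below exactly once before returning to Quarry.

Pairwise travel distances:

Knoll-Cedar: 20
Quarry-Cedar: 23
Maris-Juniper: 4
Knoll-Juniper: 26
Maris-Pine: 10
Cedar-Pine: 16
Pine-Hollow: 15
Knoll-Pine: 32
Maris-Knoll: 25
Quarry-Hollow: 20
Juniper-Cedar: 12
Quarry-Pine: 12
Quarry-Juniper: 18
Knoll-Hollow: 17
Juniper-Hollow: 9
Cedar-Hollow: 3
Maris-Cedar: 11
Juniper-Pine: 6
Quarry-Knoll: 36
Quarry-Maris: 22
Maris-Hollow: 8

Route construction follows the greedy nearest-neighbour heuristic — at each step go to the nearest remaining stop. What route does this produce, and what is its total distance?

Nearest-neighbour total = 89; route Quarry → Pine → Juniper → Maris → Hollow → Cedar → Knoll → Quarry.

At Quarry the remaining stops are Pine 12, Juniper 18, Hollow 20, Maris 22, Cedar 23, Knoll 36; go to Pine.
At Pine the remaining stops are Juniper 6, Maris 10, Hollow 15, Cedar 16, Knoll 32; go to Juniper.
At Juniper the remaining stops are Maris 4, Hollow 9, Cedar 12, Knoll 26; go to Maris.
At Maris the remaining stops are Hollow 8, Cedar 11, Knoll 25; go to Hollow.
At Hollow the remaining stops are Cedar 3, Knoll 17; go to Cedar.
At Cedar the remaining stops are Knoll 20; go to Knoll.
Return Knoll→Quarry: 36.
Total = 12 + 6 + 4 + 8 + 3 + 20 + 36 = 89.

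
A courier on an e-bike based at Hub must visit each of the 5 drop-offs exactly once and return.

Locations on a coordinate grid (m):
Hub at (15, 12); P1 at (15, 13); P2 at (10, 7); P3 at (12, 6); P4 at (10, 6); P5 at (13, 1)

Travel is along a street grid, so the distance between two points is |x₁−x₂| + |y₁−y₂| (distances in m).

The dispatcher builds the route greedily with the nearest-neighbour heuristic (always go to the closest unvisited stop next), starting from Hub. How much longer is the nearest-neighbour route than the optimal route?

Hub: P1=1, P3=9, P2=10, P4=11, P5=13 ⇒ P1
P1: P3=10, P2=11, P4=12, P5=14 ⇒ P3
P3: P4=2, P2=3, P5=6 ⇒ P4
P4: P2=1, P5=8 ⇒ P2
P2: P5=9 ⇒ P5
NN route Hub → P1 → P3 → P4 → P2 → P5 → Hub costs 36.
Optimal: Hub → P1 → P2 → P4 → P3 → P5 → Hub costs 34 (by enumerating all 60 distinct tours).
Excess = 36 − 34 = 2.

2 m longer than the optimal tour.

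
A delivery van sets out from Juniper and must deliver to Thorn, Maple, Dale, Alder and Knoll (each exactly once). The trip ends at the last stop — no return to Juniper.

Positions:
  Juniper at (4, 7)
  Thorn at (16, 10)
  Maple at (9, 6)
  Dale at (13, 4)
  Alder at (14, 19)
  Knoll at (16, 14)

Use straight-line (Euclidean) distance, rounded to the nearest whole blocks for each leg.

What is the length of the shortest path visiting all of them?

Shortest open route: 25 blocks.

There are 5! = 120 possible orderings.
Juniper→Thorn→Maple→Dale→Alder→Knoll: 12+8+4+15+5 = 44
Juniper→Thorn→Maple→Dale→Knoll→Alder: 12+8+4+10+5 = 39
Juniper→Thorn→Maple→Alder→Dale→Knoll: 12+8+14+15+10 = 59
Juniper→Thorn→Maple→Alder→Knoll→Dale: 12+8+14+5+10 = 49
Juniper→Thorn→Maple→Knoll→Dale→Alder: 12+8+11+10+15 = 56
Juniper→Thorn→Maple→Knoll→Alder→Dale: 12+8+11+5+15 = 51
Juniper→Thorn→Dale→Maple→Alder→Knoll: 12+7+4+14+5 = 42
Juniper→Thorn→Dale→Maple→Knoll→Alder: 12+7+4+11+5 = 39
Juniper→Thorn→Dale→Alder→Maple→Knoll: 12+7+15+14+11 = 59
Juniper→Thorn→Dale→Alder→Knoll→Maple: 12+7+15+5+11 = 50
Juniper→Thorn→Dale→Knoll→Maple→Alder: 12+7+10+11+14 = 54
Juniper→Thorn→Dale→Knoll→Alder→Maple: 12+7+10+5+14 = 48
Juniper→Thorn→Alder→Maple→Dale→Knoll: 12+9+14+4+10 = 49
Juniper→Thorn→Alder→Maple→Knoll→Dale: 12+9+14+11+10 = 56
… (106 more)
Juniper→Maple→Dale→Thorn→Knoll→Alder: 5+4+7+4+5 = 25  ← best
The minimum is 25.
One shortest path: Juniper → Maple → Dale → Thorn → Knoll → Alder.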